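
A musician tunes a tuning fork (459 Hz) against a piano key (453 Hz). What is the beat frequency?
6 Hz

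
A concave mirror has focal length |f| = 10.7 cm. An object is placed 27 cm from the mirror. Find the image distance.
f = +10.7 cm (concave); 1/di = 1/f − 1/do → di = 17.72 cm (real image, in front of mirror)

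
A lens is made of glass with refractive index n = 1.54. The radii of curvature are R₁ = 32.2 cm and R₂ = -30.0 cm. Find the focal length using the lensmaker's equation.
1/f = (n − 1)(1/R₁ − 1/R₂) → f = 28.76 cm (converging lens)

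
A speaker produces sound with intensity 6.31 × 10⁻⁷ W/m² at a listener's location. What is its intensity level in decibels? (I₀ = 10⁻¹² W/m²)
β = 10·log₁₀(I/I₀) = 58 dB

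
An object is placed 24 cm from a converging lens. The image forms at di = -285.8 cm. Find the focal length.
1/f = 1/do + 1/di → f = 26.2 cm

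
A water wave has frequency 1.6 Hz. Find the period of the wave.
T = 1/f = 0.625 s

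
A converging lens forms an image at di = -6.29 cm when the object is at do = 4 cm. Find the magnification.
M = −di/do = 1.573 (upright image)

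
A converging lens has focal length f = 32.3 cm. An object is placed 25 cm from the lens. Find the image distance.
1/di = 1/f − 1/do → di = -110.6 cm (virtual image)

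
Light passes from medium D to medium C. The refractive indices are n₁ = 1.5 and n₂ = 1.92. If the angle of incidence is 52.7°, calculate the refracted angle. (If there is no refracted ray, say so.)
sin θ₂ = (n₁/n₂)·sin θ₁ = 0.6215 → θ₂ = 38.42°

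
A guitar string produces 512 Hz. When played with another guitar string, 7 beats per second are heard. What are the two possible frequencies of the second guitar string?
f₂ = 512 ± 7 Hz → 519 Hz or 505 Hz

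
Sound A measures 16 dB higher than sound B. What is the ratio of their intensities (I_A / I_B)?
I_A/I_B = 10^(Δβ/10) = 39.81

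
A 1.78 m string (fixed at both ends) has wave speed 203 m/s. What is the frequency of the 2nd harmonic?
fₙ = nv/(2L) = 114 Hz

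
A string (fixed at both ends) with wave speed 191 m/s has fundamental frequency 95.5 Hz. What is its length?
L = v/(2f₁) = 1 m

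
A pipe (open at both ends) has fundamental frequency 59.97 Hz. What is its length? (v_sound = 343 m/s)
L = v/(2f₁) = 2.86 m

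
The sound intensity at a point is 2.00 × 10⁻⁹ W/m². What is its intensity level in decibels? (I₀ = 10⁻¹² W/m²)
β = 10·log₁₀(I/I₀) = 33.01 dB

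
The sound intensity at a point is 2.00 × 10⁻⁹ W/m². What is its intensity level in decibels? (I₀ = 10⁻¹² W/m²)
β = 10·log₁₀(I/I₀) = 33.01 dB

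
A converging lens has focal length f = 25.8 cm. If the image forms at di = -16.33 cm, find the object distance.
1/do = 1/f − 1/di → do = 10 cm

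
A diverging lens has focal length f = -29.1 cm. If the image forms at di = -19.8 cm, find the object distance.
1/do = 1/f − 1/di → do = 61.95 cm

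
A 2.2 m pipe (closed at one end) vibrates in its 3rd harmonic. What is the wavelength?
λₙ = 4L/n = 2.933 m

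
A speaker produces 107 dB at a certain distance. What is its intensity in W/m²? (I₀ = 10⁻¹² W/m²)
I = I₀·10^(β/10) = 5.01 × 10⁻² W/m²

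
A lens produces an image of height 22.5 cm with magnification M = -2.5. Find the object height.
ho = |hi|/|M| = 9 cm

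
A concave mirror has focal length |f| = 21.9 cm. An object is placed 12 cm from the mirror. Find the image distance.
f = +21.9 cm (concave); 1/di = 1/f − 1/do → di = -26.55 cm (virtual image, behind mirror)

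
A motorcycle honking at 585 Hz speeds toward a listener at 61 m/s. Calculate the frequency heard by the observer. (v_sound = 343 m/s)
f_obs = f·v/(v − v_s) = 711.5 Hz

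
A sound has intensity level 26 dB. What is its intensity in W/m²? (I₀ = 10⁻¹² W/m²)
I = I₀·10^(β/10) = 3.98 × 10⁻¹⁰ W/m²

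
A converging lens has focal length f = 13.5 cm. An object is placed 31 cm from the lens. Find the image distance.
1/di = 1/f − 1/do → di = 23.91 cm (real image)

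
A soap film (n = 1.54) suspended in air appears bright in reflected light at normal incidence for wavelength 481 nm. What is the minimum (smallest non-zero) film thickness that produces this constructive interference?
2nt = (m − ½)λ with m = 1 → t = (m − ½)λ/(2n) = 78.08 nm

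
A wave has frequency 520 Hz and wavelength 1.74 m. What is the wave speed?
v = fλ = 904.8 m/s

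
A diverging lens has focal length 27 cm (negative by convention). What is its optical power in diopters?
P = 1/f = -3.704 D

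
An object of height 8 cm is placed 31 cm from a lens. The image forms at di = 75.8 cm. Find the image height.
hi = (-di/do) × ho = -19.56 cm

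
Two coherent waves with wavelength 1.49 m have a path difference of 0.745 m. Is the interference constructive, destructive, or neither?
destructive — path difference = 0.5λ, an odd multiple of λ/2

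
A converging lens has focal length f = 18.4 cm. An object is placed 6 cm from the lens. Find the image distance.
1/di = 1/f − 1/do → di = -8.903 cm (virtual image)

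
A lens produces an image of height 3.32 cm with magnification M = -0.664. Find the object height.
ho = |hi|/|M| = 5 cm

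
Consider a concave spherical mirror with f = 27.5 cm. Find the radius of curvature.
R = 2|f| = 55 cm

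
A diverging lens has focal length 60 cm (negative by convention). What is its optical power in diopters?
P = 1/f = -1.667 D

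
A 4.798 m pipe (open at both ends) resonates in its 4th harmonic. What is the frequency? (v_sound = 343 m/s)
fₙ = nv/(2L) = 143 Hz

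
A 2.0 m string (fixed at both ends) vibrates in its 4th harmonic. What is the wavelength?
λₙ = 2L/n = 1 m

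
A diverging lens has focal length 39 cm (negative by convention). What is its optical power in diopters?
P = 1/f = -2.564 D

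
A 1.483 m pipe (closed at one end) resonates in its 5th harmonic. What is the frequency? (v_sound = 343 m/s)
fₙ = nv/(4L) = 289.1 Hz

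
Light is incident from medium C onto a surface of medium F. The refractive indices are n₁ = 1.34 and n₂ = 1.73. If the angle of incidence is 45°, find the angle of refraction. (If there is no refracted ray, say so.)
sin θ₂ = (n₁/n₂)·sin θ₁ = 0.5477 → θ₂ = 33.21°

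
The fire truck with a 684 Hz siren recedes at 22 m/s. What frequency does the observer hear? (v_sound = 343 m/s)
f_obs = f·v/(v + v_s) = 642.8 Hz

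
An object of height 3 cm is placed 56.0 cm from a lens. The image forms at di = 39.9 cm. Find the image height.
hi = (-di/do) × ho = -2.138 cm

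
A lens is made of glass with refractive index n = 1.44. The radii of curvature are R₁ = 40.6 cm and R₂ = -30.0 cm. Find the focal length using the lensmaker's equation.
1/f = (n − 1)(1/R₁ − 1/R₂) → f = 39.21 cm (converging lens)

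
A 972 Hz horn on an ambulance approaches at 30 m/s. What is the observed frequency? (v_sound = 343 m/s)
f_obs = f·v/(v − v_s) = 1065 Hz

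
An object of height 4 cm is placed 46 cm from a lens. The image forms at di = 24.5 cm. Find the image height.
hi = (-di/do) × ho = -2.13 cm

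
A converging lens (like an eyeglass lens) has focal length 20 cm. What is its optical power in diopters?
P = 1/f = 5 D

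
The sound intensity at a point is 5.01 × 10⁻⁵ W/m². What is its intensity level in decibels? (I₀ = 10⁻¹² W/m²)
β = 10·log₁₀(I/I₀) = 77 dB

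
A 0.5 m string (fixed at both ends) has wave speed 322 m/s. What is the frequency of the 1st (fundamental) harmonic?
fₙ = nv/(2L) = 322 Hz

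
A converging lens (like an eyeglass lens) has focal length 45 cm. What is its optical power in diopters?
P = 1/f = 2.222 D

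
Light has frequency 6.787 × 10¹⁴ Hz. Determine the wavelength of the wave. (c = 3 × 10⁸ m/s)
λ = c/f = 442 nm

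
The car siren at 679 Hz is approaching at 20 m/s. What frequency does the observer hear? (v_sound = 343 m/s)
f_obs = f·v/(v − v_s) = 721 Hz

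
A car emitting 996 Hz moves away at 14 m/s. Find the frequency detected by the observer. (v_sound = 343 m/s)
f_obs = f·v/(v + v_s) = 956.9 Hz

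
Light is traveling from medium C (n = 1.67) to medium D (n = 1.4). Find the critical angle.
θc = arcsin(n₂/n₁) = 56.96°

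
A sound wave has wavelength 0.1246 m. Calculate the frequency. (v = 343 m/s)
f = v/λ = 2753 Hz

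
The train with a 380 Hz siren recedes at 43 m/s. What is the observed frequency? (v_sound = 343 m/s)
f_obs = f·v/(v + v_s) = 337.7 Hz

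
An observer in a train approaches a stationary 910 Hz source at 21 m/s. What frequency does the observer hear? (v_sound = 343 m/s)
f_obs = f·(v + v_o)/v = 965.7 Hz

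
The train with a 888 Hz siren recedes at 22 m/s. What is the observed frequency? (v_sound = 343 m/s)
f_obs = f·v/(v + v_s) = 834.5 Hz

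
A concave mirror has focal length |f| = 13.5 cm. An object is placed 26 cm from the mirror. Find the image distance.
f = +13.5 cm (concave); 1/di = 1/f − 1/do → di = 28.08 cm (real image, in front of mirror)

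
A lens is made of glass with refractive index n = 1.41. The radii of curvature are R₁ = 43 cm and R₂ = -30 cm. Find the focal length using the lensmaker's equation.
1/f = (n − 1)(1/R₁ − 1/R₂) → f = 43.1 cm (converging lens)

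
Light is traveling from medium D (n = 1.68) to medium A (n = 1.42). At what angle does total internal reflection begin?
θc = arcsin(n₂/n₁) = 57.7°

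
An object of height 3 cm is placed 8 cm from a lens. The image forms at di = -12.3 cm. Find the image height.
hi = (-di/do) × ho = 4.613 cm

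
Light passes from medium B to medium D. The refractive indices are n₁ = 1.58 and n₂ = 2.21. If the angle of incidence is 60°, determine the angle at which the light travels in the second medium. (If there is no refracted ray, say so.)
sin θ₂ = (n₁/n₂)·sin θ₁ = 0.6191 → θ₂ = 38.25°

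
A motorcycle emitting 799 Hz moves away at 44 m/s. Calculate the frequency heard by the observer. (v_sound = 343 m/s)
f_obs = f·v/(v + v_s) = 708.2 Hz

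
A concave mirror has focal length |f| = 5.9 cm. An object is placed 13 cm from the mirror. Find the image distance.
f = +5.9 cm (concave); 1/di = 1/f − 1/do → di = 10.8 cm (real image, in front of mirror)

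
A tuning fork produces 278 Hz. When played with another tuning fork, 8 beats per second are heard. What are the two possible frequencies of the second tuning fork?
f₂ = 278 ± 8 Hz → 286 Hz or 270 Hz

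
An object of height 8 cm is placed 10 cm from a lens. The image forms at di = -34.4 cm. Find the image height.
hi = (-di/do) × ho = 27.52 cm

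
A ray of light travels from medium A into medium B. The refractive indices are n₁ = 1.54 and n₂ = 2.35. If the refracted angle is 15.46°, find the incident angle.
sin θ₁ = (n₂/n₁)·sin θ₂ → θ₁ = 24°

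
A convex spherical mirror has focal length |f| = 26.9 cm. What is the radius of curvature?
R = 2|f| = 53.8 cm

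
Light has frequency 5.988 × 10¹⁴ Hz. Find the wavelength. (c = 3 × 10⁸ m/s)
λ = c/f = 501 nm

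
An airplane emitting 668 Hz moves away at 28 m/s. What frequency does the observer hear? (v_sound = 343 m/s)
f_obs = f·v/(v + v_s) = 617.6 Hz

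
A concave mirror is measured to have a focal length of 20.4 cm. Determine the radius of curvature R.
R = 2|f| = 40.8 cm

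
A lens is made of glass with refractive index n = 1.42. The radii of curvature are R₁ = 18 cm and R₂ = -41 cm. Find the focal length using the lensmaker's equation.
1/f = (n − 1)(1/R₁ − 1/R₂) → f = 29.78 cm (converging lens)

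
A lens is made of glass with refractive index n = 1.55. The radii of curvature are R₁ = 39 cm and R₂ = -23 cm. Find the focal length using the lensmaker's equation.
1/f = (n − 1)(1/R₁ − 1/R₂) → f = 26.3 cm (converging lens)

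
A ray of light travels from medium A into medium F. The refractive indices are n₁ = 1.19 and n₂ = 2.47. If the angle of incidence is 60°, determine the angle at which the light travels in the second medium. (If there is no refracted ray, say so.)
sin θ₂ = (n₁/n₂)·sin θ₁ = 0.4172 → θ₂ = 24.66°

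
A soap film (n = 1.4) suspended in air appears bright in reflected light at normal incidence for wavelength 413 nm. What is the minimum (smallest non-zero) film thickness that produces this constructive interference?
2nt = (m − ½)λ with m = 1 → t = (m − ½)λ/(2n) = 73.75 nm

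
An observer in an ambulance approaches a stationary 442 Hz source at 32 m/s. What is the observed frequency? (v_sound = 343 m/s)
f_obs = f·(v + v_o)/v = 483.2 Hz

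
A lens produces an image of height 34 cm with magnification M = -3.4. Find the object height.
ho = |hi|/|M| = 10 cm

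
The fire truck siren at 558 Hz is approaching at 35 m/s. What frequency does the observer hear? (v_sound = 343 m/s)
f_obs = f·v/(v − v_s) = 621.4 Hz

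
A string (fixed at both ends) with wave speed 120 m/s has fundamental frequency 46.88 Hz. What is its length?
L = v/(2f₁) = 1.28 m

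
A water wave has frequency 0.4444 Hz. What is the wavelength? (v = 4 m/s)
λ = v/f = 9.001 m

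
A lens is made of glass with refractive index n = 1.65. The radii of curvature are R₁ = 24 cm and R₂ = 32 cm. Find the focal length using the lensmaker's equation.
1/f = (n − 1)(1/R₁ − 1/R₂) → f = 147.7 cm (converging lens)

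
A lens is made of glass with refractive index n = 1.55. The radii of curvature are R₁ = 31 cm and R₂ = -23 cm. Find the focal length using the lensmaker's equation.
1/f = (n − 1)(1/R₁ − 1/R₂) → f = 24.01 cm (converging lens)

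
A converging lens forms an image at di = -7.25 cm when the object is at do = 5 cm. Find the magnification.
M = −di/do = 1.45 (upright image)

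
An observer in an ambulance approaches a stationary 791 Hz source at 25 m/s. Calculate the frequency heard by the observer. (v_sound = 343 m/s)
f_obs = f·(v + v_o)/v = 848.7 Hz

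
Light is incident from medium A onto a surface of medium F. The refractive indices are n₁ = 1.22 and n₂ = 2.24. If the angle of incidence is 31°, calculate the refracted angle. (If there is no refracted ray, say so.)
sin θ₂ = (n₁/n₂)·sin θ₁ = 0.2805 → θ₂ = 16.29°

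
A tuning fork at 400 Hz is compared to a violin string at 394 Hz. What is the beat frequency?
6 Hz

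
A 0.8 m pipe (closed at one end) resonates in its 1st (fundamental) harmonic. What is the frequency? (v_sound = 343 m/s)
fₙ = nv/(4L) = 107.2 Hz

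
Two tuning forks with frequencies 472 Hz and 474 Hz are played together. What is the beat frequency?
2 Hz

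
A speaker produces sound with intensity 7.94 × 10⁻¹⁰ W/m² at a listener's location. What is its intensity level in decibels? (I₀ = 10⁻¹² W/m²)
β = 10·log₁₀(I/I₀) = 29 dB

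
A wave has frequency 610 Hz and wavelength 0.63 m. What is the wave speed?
v = fλ = 384.3 m/s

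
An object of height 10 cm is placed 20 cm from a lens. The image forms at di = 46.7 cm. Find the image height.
hi = (-di/do) × ho = -23.35 cm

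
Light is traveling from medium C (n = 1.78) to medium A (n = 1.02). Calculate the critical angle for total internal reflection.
θc = arcsin(n₂/n₁) = 34.96°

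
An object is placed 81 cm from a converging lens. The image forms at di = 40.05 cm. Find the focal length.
1/f = 1/do + 1/di → f = 26.8 cm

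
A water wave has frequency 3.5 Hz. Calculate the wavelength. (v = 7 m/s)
λ = v/f = 2 m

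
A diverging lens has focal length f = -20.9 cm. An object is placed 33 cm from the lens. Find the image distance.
1/di = 1/f − 1/do → di = -12.8 cm (virtual image)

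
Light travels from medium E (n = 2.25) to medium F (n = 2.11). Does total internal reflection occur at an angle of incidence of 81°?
θc = arcsin(n₂/n₁) = 69.68°; 81° > θc, so yes — total internal reflection.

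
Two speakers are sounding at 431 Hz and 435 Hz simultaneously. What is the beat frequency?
4 Hz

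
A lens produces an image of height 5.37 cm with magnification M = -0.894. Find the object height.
ho = |hi|/|M| = 6.007 cm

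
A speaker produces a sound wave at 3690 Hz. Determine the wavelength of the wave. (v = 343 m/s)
λ = v/f = 0.09295 m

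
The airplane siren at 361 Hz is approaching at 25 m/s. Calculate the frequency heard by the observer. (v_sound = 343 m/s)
f_obs = f·v/(v − v_s) = 389.4 Hz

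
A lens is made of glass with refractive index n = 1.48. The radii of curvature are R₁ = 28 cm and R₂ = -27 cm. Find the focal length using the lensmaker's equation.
1/f = (n − 1)(1/R₁ − 1/R₂) → f = 28.64 cm (converging lens)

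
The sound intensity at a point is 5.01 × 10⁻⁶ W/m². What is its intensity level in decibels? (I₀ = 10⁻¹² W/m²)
β = 10·log₁₀(I/I₀) = 67 dB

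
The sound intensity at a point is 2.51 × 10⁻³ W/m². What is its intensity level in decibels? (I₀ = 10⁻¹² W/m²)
β = 10·log₁₀(I/I₀) = 94 dB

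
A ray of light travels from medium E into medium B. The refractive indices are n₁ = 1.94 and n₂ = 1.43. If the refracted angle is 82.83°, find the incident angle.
sin θ₁ = (n₂/n₁)·sin θ₂ → θ₁ = 47°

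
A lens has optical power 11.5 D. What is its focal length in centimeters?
f = 1/P = 8.696 cm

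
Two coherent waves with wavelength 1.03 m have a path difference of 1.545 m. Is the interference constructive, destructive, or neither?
destructive — path difference = 1.5λ, an odd multiple of λ/2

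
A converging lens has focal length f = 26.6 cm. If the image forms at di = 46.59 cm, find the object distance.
1/do = 1/f − 1/di → do = 62 cm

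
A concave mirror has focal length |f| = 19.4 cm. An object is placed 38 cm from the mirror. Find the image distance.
f = +19.4 cm (concave); 1/di = 1/f − 1/do → di = 39.63 cm (real image, in front of mirror)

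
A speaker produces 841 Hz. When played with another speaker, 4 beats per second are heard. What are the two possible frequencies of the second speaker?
f₂ = 841 ± 4 Hz → 845 Hz or 837 Hz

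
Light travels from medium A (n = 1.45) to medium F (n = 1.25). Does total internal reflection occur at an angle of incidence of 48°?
θc = arcsin(n₂/n₁) = 59.55°; 48° < θc, so no — the ray refracts.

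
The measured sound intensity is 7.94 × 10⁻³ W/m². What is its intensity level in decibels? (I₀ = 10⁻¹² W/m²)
β = 10·log₁₀(I/I₀) = 99 dB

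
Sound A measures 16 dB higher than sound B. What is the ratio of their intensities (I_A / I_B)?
I_A/I_B = 10^(Δβ/10) = 39.81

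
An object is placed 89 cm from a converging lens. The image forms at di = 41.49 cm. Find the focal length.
1/f = 1/do + 1/di → f = 28.3 cm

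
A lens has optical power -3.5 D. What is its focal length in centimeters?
f = 1/P = -28.57 cm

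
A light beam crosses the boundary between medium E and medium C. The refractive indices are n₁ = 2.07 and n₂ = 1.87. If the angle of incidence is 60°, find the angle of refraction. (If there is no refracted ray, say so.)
sin θ₂ = (n₁/n₂)·sin θ₁ = 0.9586 → θ₂ = 73.47°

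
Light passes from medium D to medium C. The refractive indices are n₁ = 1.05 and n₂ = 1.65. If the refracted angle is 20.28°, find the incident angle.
sin θ₁ = (n₂/n₁)·sin θ₂ → θ₁ = 33°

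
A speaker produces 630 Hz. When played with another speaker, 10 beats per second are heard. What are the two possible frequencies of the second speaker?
f₂ = 630 ± 10 Hz → 640 Hz or 620 Hz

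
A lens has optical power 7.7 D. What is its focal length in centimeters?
f = 1/P = 12.99 cm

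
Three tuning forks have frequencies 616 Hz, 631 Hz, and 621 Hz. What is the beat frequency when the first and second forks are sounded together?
15 Hz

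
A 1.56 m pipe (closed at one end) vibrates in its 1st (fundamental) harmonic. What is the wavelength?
λₙ = 4L/n = 6.24 m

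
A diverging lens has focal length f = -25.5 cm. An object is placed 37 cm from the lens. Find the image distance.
1/di = 1/f − 1/do → di = -15.1 cm (virtual image)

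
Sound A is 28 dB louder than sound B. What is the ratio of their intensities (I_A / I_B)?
I_A/I_B = 10^(Δβ/10) = 631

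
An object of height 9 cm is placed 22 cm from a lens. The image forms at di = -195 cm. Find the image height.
hi = (-di/do) × ho = 79.77 cm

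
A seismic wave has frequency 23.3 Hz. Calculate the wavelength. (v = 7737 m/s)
λ = v/f = 332.1 m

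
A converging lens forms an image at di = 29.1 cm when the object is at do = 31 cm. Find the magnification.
M = −di/do = -0.9387 (inverted image)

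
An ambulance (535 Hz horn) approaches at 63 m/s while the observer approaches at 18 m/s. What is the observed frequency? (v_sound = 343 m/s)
f_obs = f·(v + v_o)/(v − v_s) = 689.8 Hz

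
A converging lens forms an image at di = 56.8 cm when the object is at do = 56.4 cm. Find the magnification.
M = −di/do = -1.007 (inverted image)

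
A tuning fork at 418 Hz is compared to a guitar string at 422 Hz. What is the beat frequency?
4 Hz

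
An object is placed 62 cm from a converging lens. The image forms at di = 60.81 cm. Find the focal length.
1/f = 1/do + 1/di → f = 30.7 cm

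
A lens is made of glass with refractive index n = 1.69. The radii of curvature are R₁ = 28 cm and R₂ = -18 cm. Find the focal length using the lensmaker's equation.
1/f = (n − 1)(1/R₁ − 1/R₂) → f = 15.88 cm (converging lens)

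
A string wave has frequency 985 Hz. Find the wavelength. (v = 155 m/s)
λ = v/f = 0.1574 m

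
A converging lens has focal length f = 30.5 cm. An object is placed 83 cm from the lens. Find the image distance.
1/di = 1/f − 1/do → di = 48.22 cm (real image)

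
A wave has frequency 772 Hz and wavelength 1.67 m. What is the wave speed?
v = fλ = 1289 m/s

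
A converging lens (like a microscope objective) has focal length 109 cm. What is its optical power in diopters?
P = 1/f = 0.9174 D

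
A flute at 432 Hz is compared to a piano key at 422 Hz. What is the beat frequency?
10 Hz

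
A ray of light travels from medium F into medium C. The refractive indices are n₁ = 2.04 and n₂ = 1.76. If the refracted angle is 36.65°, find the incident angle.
sin θ₁ = (n₂/n₁)·sin θ₂ → θ₁ = 31°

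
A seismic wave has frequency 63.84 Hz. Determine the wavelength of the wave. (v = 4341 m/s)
λ = v/f = 68 m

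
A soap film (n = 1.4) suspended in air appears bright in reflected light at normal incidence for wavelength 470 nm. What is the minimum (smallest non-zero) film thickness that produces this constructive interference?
2nt = (m − ½)λ with m = 1 → t = (m − ½)λ/(2n) = 83.93 nm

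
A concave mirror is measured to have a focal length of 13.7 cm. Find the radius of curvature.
R = 2|f| = 27.4 cm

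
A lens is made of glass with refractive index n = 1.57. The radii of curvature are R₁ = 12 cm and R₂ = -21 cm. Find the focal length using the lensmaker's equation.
1/f = (n − 1)(1/R₁ − 1/R₂) → f = 13.4 cm (converging lens)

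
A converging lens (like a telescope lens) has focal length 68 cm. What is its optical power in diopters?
P = 1/f = 1.471 D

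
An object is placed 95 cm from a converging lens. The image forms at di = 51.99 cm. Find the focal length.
1/f = 1/do + 1/di → f = 33.6 cm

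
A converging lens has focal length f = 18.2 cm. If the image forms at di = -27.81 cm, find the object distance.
1/do = 1/f − 1/di → do = 11 cm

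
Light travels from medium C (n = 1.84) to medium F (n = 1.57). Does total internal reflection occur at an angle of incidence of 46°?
θc = arcsin(n₂/n₁) = 58.57°; 46° < θc, so no — the ray refracts.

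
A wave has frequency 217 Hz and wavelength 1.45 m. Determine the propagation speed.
v = fλ = 314.6 m/s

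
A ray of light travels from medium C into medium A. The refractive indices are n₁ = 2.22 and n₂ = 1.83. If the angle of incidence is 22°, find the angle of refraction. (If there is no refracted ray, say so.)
sin θ₂ = (n₁/n₂)·sin θ₁ = 0.4544 → θ₂ = 27.03°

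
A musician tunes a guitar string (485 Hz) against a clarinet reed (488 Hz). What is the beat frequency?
3 Hz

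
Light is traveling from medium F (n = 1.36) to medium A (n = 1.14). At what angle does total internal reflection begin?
θc = arcsin(n₂/n₁) = 56.95°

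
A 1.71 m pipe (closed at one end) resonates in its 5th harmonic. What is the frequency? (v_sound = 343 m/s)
fₙ = nv/(4L) = 250.7 Hz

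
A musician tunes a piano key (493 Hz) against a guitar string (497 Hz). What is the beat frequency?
4 Hz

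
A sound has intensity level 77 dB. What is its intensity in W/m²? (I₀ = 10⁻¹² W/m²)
I = I₀·10^(β/10) = 5.01 × 10⁻⁵ W/m²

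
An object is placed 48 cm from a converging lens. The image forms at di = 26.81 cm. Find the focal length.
1/f = 1/do + 1/di → f = 17.2 cm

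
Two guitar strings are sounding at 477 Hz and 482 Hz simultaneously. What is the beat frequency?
5 Hz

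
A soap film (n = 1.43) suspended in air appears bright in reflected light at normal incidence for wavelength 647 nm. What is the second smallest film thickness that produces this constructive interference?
2nt = (m − ½)λ with m = 2 → t = (m − ½)λ/(2n) = 339.3 nm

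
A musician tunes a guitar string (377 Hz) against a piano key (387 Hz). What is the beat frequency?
10 Hz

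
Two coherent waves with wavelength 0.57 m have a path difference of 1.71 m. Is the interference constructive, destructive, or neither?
constructive — path difference = 3λ, a whole number of wavelengths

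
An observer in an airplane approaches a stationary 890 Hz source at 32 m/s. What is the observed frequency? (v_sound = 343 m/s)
f_obs = f·(v + v_o)/v = 973 Hz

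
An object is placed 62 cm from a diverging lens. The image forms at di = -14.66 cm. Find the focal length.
1/f = 1/do + 1/di → f = -19.2 cm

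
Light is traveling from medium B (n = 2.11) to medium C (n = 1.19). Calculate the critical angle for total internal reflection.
θc = arcsin(n₂/n₁) = 34.33°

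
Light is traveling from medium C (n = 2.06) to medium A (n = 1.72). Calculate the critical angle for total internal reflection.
θc = arcsin(n₂/n₁) = 56.61°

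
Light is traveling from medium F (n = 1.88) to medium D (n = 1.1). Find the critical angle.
θc = arcsin(n₂/n₁) = 35.81°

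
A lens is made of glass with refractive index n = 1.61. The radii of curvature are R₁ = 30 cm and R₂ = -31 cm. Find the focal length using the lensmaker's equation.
1/f = (n − 1)(1/R₁ − 1/R₂) → f = 24.99 cm (converging lens)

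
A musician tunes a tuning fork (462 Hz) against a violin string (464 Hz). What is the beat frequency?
2 Hz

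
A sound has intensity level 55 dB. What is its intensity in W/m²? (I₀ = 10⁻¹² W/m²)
I = I₀·10^(β/10) = 3.16 × 10⁻⁷ W/m²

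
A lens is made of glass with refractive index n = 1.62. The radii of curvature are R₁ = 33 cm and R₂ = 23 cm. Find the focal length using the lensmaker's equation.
1/f = (n − 1)(1/R₁ − 1/R₂) → f = -122.4 cm (diverging lens)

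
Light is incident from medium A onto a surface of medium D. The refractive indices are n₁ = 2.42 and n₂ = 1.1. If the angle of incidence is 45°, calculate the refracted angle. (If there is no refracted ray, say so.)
sin θ₂ = (n₁/n₂)·sin θ₁ = 1.556 > 1, so there is no refracted ray — the light undergoes total internal reflection.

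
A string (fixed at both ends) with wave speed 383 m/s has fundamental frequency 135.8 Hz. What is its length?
L = v/(2f₁) = 1.41 m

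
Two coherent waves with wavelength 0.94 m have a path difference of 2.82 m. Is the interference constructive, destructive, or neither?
constructive — path difference = 3λ, a whole number of wavelengths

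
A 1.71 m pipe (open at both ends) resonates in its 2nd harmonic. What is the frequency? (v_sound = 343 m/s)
fₙ = nv/(2L) = 200.6 Hz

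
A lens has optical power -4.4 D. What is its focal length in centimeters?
f = 1/P = -22.73 cm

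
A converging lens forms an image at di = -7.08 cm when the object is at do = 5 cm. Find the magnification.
M = −di/do = 1.416 (upright image)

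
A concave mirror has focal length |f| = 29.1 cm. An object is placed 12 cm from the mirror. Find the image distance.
f = +29.1 cm (concave); 1/di = 1/f − 1/do → di = -20.42 cm (virtual image, behind mirror)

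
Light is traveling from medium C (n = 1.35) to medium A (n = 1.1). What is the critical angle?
θc = arcsin(n₂/n₁) = 54.57°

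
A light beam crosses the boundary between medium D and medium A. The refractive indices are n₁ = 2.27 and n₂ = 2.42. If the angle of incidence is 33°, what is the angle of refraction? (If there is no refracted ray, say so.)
sin θ₂ = (n₁/n₂)·sin θ₁ = 0.5109 → θ₂ = 30.72°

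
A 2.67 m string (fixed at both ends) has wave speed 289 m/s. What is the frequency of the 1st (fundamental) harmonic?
fₙ = nv/(2L) = 54.12 Hz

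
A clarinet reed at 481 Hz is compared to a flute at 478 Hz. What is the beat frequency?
3 Hz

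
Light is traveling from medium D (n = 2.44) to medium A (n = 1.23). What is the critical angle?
θc = arcsin(n₂/n₁) = 30.27°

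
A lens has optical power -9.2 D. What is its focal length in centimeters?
f = 1/P = -10.87 cm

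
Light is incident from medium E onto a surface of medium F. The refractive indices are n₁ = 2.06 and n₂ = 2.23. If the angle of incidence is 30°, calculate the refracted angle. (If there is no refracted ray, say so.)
sin θ₂ = (n₁/n₂)·sin θ₁ = 0.4619 → θ₂ = 27.51°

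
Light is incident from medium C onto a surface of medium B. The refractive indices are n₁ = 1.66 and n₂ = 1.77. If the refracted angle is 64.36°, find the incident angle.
sin θ₁ = (n₂/n₁)·sin θ₂ → θ₁ = 74°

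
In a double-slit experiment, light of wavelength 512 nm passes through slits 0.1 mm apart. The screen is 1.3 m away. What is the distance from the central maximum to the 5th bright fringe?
y = mλL/d = 33.28 mm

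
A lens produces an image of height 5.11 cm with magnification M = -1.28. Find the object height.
ho = |hi|/|M| = 3.992 cm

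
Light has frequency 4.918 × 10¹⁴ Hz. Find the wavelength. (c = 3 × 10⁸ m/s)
λ = c/f = 610 nm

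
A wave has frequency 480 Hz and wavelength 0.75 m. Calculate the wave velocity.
v = fλ = 360 m/s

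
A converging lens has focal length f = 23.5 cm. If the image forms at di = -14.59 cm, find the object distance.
1/do = 1/f − 1/di → do = 9.001 cm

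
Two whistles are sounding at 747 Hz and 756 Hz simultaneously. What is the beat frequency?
9 Hz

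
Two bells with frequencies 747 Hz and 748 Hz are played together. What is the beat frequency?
1 Hz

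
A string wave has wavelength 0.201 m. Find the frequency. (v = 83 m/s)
f = v/λ = 412.9 Hz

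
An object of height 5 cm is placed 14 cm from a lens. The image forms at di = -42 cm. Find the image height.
hi = (-di/do) × ho = 15 cm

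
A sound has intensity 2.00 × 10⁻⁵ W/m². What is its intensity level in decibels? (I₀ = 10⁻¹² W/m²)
β = 10·log₁₀(I/I₀) = 73.01 dB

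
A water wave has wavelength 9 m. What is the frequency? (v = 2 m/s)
f = v/λ = 0.2222 Hz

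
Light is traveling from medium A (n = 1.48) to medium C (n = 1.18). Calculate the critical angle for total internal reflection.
θc = arcsin(n₂/n₁) = 52.87°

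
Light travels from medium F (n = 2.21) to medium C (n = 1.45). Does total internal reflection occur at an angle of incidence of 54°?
θc = arcsin(n₂/n₁) = 41°; 54° > θc, so yes — total internal reflection.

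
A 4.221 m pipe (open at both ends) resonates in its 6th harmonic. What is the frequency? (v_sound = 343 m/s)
fₙ = nv/(2L) = 243.8 Hz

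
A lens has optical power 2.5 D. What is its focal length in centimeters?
f = 1/P = 40 cm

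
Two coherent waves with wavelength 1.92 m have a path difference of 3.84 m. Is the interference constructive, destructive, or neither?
constructive — path difference = 2λ, a whole number of wavelengths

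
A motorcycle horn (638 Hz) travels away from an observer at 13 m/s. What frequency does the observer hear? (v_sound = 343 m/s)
f_obs = f·v/(v + v_s) = 614.7 Hz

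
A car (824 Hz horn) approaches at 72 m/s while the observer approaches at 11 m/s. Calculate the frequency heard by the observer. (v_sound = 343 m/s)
f_obs = f·(v + v_o)/(v − v_s) = 1076 Hz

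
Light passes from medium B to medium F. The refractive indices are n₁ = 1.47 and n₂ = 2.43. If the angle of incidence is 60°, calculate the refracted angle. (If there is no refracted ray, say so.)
sin θ₂ = (n₁/n₂)·sin θ₁ = 0.5239 → θ₂ = 31.59°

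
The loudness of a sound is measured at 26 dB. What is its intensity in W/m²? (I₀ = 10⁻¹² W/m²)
I = I₀·10^(β/10) = 3.98 × 10⁻¹⁰ W/m²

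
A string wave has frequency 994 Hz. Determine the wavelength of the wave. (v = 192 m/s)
λ = v/f = 0.1932 m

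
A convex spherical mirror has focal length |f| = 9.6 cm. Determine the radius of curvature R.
R = 2|f| = 19.2 cm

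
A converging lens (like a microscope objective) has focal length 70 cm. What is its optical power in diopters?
P = 1/f = 1.429 D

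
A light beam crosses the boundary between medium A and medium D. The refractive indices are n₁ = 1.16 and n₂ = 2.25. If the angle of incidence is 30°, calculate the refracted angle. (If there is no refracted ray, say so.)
sin θ₂ = (n₁/n₂)·sin θ₁ = 0.2578 → θ₂ = 14.94°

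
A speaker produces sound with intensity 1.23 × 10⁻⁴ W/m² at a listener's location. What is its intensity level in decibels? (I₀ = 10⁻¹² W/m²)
β = 10·log₁₀(I/I₀) = 80.9 dB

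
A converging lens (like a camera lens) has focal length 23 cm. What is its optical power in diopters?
P = 1/f = 4.348 D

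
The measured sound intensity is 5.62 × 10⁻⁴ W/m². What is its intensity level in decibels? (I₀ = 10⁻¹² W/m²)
β = 10·log₁₀(I/I₀) = 87.5 dB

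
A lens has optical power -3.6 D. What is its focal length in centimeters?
f = 1/P = -27.78 cm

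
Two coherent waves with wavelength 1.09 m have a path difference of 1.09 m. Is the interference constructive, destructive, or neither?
constructive — path difference = 1λ, a whole number of wavelengths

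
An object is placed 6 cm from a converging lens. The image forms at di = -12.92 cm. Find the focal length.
1/f = 1/do + 1/di → f = 11.2 cm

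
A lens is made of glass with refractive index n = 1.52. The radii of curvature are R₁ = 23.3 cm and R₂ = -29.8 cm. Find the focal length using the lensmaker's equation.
1/f = (n − 1)(1/R₁ − 1/R₂) → f = 25.15 cm (converging lens)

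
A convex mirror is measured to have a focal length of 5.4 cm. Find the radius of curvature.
R = 2|f| = 10.8 cm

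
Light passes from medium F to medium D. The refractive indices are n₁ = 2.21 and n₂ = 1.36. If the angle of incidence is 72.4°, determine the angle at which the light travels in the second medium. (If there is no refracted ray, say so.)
sin θ₂ = (n₁/n₂)·sin θ₁ = 1.549 > 1, so there is no refracted ray — the light undergoes total internal reflection.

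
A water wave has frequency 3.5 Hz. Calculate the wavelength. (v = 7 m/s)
λ = v/f = 2 m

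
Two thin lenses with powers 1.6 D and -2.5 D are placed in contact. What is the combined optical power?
P_total = P₁ + P₂ = -0.9 D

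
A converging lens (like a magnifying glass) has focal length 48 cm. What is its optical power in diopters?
P = 1/f = 2.083 D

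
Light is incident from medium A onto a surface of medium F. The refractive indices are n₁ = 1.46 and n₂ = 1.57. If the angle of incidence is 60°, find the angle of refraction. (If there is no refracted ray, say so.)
sin θ₂ = (n₁/n₂)·sin θ₁ = 0.8053 → θ₂ = 53.64°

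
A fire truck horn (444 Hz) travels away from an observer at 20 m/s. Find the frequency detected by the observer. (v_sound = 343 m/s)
f_obs = f·v/(v + v_s) = 419.5 Hz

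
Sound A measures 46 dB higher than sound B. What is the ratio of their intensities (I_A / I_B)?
I_A/I_B = 10^(Δβ/10) = 39810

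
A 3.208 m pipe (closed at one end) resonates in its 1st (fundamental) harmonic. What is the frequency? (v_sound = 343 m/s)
fₙ = nv/(4L) = 26.73 Hz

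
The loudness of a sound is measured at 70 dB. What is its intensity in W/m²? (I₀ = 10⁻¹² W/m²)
I = I₀·10^(β/10) = 1.00 × 10⁻⁵ W/m²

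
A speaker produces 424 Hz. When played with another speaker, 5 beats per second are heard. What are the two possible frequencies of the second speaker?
f₂ = 424 ± 5 Hz → 429 Hz or 419 Hz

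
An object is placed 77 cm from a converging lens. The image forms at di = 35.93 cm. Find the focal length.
1/f = 1/do + 1/di → f = 24.5 cm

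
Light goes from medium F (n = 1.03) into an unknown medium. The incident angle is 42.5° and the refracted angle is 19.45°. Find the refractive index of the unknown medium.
n₂ = n₁·sin θ₁ / sin θ₂ = 2.09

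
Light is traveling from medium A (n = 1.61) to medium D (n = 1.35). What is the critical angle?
θc = arcsin(n₂/n₁) = 56.98°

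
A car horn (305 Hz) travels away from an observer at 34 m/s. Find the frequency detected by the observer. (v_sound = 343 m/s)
f_obs = f·v/(v + v_s) = 277.5 Hz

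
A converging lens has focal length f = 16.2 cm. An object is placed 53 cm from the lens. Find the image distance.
1/di = 1/f − 1/do → di = 23.33 cm (real image)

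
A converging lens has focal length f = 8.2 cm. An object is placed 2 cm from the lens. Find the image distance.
1/di = 1/f − 1/do → di = -2.645 cm (virtual image)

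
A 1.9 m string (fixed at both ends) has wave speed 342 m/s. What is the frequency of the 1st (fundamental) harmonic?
fₙ = nv/(2L) = 90 Hz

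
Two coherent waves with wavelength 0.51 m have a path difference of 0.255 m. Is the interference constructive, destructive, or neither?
destructive — path difference = 0.5λ, an odd multiple of λ/2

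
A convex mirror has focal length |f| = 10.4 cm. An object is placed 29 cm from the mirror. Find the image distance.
f = −10.4 cm (convex); 1/di = 1/f − 1/do → di = -7.655 cm (virtual image, behind mirror)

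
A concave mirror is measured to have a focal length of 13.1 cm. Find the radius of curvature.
R = 2|f| = 26.2 cm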